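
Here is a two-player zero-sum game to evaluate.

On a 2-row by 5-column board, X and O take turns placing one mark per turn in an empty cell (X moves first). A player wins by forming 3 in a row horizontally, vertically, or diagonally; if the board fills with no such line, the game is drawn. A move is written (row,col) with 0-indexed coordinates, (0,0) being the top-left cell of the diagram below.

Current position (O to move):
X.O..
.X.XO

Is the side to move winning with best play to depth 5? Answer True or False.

O winning at [X.O../.X.XO]: False

p1 O@[X.O../.X.XO]: (0,1)[XOO../.X.XO]-1 (0,3)[X.OO./.X.XO]-1 (0,4)[X.O.O/.X.XO]-1 (1,0)[X.O../OX.XO]-1 (1,2)[X.O../.XOXO]+0*
p2 X@[X.O../.XOXO]: (0,1)[XXO../.XOXO]+0* (0,3)[X.OX./.XOXO]+0 (0,4)[X.O.X/.XOXO]+0 (1,0)[X.O../XXOXO]-1
p3 O@[XXO../.XOXO]: (0,3)[XXOO./.XOXO]+0* (0,4)[XXO.O/.XOXO]+0 (1,0)[XXO../OXOXO]+0
p4 X@[XXOO./.XOXO]: (0,4)[XXOOX/.XOXO]+0* (1,0)[XXOO./XXOXO]-1
p5 O@[XXOOX/.XOXO]: (1,0)[XXOOX/OXOXO]+0*
p6 X@[XXOOX/OXOXO] terminal +0; root [X.O../.X.XO] d5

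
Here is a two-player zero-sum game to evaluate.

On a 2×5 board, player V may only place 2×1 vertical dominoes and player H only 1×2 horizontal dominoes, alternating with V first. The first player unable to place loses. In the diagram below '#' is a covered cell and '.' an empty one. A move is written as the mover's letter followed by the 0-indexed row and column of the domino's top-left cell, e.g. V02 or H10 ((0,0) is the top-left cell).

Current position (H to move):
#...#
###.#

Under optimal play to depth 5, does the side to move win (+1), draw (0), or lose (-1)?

value(#...#/###.#, H) = +1

ply 1, H at #...#/###.# | H01=-1→###.#/###.#; H02=+1→#.###/###.#*
ply 2: #.###/###.# is terminal -1 (V); from #...#/###.# depth 5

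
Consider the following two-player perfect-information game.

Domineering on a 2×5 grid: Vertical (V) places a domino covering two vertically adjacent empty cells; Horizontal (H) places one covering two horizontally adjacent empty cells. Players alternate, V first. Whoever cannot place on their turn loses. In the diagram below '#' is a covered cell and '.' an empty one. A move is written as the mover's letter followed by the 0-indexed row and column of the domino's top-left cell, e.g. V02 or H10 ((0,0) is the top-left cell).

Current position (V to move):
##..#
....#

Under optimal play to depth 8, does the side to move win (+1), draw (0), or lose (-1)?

value(##..#/....#, V) = +1

ply 1, V at ##..#/....# | V02=+1→###.#/..#.#*; V03=-1→##.##/...##
ply 2, H at ###.#/..#.# | H10=-1→###.#/###.#*
ply 3, V at ###.#/###.# | V03=+1→#####/#####*
ply 4: #####/##### is terminal -1 (H); from ##..#/....# depth 8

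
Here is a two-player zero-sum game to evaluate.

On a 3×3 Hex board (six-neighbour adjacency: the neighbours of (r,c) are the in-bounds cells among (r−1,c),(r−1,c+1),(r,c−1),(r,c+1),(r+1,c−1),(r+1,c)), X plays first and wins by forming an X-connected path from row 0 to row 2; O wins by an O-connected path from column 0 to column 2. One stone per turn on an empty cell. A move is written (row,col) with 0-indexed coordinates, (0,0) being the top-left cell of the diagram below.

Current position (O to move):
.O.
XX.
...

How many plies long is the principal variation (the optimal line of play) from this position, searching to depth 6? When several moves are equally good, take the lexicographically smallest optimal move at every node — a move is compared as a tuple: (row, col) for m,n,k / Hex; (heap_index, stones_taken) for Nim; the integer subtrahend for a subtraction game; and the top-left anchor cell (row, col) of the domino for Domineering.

[.O./XX./...] O move#1: (0,0):-1/OO./XX./...*, (0,2):-1/.OO/XX./..., (1,2):-1/.O./XXO/..., (2,0):-1/.O./XX./O.., (2,1):-1/.O./XX./.O., (2,2):-1/.O./XX./..O
[OO./XX./...] X move#2: (0,2):+1/OOX/XX./...*, (1,2):-1/OO./XXX/..., (2,0):-1/OO./XX./X.., (2,1):-1/OO./XX./.X., (2,2):-1/OO./XX./..X
[OOX/XX./...] O move#3: (1,2):-1/OOX/XXO/...*, (2,0):-1/OOX/XX./O.., (2,1):-1/OOX/XX./.O., (2,2):-1/OOX/XX./..O
[OOX/XXO/...] X move#4: (2,0):+1/OOX/XXO/X..*, (2,1):+1/OOX/XXO/.X., (2,2):+1/OOX/XXO/..X
[OOX/XXO/X..] end (terminal -1, O#5); searched .O./XX./... to 6

PV length from [.O./XX./...]: 4 plies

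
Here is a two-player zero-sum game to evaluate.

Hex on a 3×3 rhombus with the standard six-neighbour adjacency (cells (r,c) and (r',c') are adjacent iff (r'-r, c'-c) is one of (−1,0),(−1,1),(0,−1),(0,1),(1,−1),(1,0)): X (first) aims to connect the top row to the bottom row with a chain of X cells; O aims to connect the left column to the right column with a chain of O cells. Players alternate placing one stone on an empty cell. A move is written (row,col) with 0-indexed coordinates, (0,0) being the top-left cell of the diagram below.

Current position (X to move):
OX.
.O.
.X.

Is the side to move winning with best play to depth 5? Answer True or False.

X winning at [OX./.O./.X.]: False

p1 X@[OX./.O./.X.]: (0,2)[OXX/.O./.X.]-1* (1,0)[OX./XO./.X.]-1 (1,2)[OX./.OX/.X.]-1 (2,0)[OX./.O./XX.]-1 (2,2)[OX./.O./.XX]-1
p2 O@[OXX/.O./.X.]: (1,0)[OXX/OO./.X.]-1 (1,2)[OXX/.OO/.X.]+1* (2,0)[OXX/.O./OX.]-1 (2,2)[OXX/.O./.XO]-1
p3 X@[OXX/.OO/.X.]: (1,0)[OXX/XOO/.X.]-1* (2,0)[OXX/.OO/XX.]-1 (2,2)[OXX/.OO/.XX]-1
p4 O@[OXX/XOO/.X.]: (2,0)[OXX/XOO/OX.]+1* (2,2)[OXX/XOO/.XO]-1
p5 X@[OXX/XOO/OX.] terminal -1; root [OX./.O./.X.] d5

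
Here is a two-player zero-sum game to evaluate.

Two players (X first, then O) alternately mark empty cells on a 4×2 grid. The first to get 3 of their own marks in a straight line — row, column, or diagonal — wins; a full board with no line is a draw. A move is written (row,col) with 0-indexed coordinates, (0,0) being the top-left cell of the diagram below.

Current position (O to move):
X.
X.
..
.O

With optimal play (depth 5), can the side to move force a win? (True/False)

ply 1, O at X./X./../.O | (0,1)=-1→XO/X./../.O; (1,1)=-1→X./XO/../.O; (2,0)=+0→X./X./O./.O*; (2,1)=-1→X./X./.O/.O; (3,0)=-1→X./X./../OO
ply 2, X at X./X./O./.O | (0,1)=+0→XX/X./O./.O*; (1,1)=+0→X./XX/O./.O; (2,1)=+0→X./X./OX/.O; (3,0)=+0→X./X./O./XO
ply 3, O at XX/X./O./.O | (1,1)=+0→XX/XO/O./.O*; (2,1)=+0→XX/X./OO/.O; (3,0)=+0→XX/X./O./OO
ply 4, X at XX/XO/O./.O | (2,1)=+0→XX/XO/OX/.O*; (3,0)=-1→XX/XO/O./XO
ply 5, O at XX/XO/OX/.O | (3,0)=+0→XX/XO/OX/OO*
ply 6: XX/XO/OX/OO is terminal +0 (X); from X./X./../.O depth 5

O winning at [X./X./../.O]: False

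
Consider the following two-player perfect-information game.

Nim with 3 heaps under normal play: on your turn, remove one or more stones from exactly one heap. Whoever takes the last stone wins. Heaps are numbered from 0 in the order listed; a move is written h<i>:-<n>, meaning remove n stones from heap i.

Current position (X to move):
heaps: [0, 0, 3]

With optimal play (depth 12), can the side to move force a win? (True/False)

X winning at [(0,0,3)]: True

ply 1, X at (0,0,3) | h2:-1=-1→(0,0,2); h2:-2=-1→(0,0,1); h2:-3=+1→(0,0,0)*
ply 2: (0,0,0) is terminal -1 (O); from (0,0,3) depth 12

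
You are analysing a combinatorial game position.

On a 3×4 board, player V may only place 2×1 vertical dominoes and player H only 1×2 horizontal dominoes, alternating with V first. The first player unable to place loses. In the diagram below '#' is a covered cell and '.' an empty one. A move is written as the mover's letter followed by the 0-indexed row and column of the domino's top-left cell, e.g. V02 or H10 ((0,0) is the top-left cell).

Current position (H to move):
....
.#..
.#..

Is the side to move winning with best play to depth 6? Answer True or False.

H winning at [..../.#../.#..]: True

[..../.#../.#..] H move#1: H00:-1/##../.#../.#.., H01:-1/.##./.#../.#.., H02:-1/..##/.#../.#.., H12:+1/..../.###/.#..*, H22:-1/..../.#../.###
[..../.###/.#..] V move#2: V00:-1/#.../####/.#..*, V10:-1/..../####/##..
[#.../####/.#..] H move#3: H01:+1/###./####/.#..*, H02:+1/#.##/####/.#.., H22:+1/#.../####/.###
[###./####/.#..] end (terminal -1, V#4); searched ..../.#../.#.. to 6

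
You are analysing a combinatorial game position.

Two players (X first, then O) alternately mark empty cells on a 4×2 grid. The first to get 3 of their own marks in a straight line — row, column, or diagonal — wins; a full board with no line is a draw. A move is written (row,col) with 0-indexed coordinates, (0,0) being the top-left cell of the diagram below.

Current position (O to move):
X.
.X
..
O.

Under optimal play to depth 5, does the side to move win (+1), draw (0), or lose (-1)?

[X./.X/../O.] O move#1: (0,1):+0/XO/.X/../O.*, (1,0):+0/X./OX/../O., (2,0):+0/X./.X/O./O., (2,1):+0/X./.X/.O/O., (3,1):+0/X./.X/../OO
[XO/.X/../O.] X move#2: (1,0):+0/XO/XX/../O.*, (2,0):+0/XO/.X/X./O., (2,1):+0/XO/.X/.X/O., (3,1):+0/XO/.X/../OX
[XO/XX/../O.] O move#3: (2,0):+0/XO/XX/O./O.*, (2,1):-1/XO/XX/.O/O., (3,1):-1/XO/XX/../OO
[XO/XX/O./O.] X move#4: (2,1):+0/XO/XX/OX/O.*, (3,1):+0/XO/XX/O./OX
[XO/XX/OX/O.] O move#5: (3,1):+0/XO/XX/OX/OO*
[XO/XX/OX/OO] end (terminal +0, X#6); searched X./.X/../O. to 5

value(X./.X/../O., O) = 0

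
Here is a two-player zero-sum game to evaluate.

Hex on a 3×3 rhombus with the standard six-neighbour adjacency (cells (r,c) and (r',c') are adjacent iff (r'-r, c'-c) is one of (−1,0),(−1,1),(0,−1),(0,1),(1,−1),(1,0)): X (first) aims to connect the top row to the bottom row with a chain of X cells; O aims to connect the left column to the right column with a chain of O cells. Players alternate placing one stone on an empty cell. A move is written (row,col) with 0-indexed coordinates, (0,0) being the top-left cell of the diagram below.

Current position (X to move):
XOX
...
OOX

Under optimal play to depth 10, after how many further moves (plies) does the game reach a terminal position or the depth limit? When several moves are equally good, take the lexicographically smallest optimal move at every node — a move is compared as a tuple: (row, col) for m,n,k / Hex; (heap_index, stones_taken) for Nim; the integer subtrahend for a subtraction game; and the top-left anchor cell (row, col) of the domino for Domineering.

ply 1, X at XOX/.../OOX | (1,0)=-1→XOX/X../OOX; (1,1)=-1→XOX/.X./OOX; (1,2)=+1→XOX/..X/OOX*
ply 2: XOX/..X/OOX is terminal -1 (O); from XOX/.../OOX depth 10

PV length from [XOX/.../OOX]: 1 ply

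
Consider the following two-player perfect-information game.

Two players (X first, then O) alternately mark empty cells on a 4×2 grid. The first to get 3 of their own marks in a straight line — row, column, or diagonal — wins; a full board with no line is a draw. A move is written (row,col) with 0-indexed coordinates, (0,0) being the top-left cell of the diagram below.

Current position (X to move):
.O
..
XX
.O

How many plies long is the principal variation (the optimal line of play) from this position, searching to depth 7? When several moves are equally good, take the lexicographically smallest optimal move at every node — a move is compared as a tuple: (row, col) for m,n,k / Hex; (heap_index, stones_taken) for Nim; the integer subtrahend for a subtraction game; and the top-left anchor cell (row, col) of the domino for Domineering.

p1 X@[.O/../XX/.O]: (0,0)[XO/../XX/.O]+0 (1,0)[.O/X./XX/.O]+1* (1,1)[.O/.X/XX/.O]+0 (3,0)[.O/../XX/XO]+0
p2 O@[.O/X./XX/.O]: (0,0)[OO/X./XX/.O]-1* (1,1)[.O/XO/XX/.O]-1 (3,0)[.O/X./XX/OO]-1
p3 X@[OO/X./XX/.O]: (1,1)[OO/XX/XX/.O]+0 (3,0)[OO/X./XX/XO]+1*
p4 O@[OO/X./XX/XO] terminal -1; root [.O/../XX/.O] d7

PV length from [.O/../XX/.O]: 3 plies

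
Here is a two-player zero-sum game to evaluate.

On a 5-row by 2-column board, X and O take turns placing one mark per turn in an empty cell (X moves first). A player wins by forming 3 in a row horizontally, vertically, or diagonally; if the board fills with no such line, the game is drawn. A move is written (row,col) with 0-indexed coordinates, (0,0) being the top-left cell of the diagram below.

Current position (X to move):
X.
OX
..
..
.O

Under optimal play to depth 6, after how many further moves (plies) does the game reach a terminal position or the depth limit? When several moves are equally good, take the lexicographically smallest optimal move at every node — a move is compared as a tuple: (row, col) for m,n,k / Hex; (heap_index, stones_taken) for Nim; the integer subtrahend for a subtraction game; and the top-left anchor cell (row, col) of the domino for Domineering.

ply 1, X at X./OX/../../.O | (0,1)=+0→XX/OX/../../.O; (2,0)=+0→X./OX/X./../.O; (2,1)=+1→X./OX/.X/../.O*; (3,0)=+0→X./OX/../X./.O; (3,1)=+0→X./OX/../.X/.O; (4,0)=+0→X./OX/../../XO
ply 2, O at X./OX/.X/../.O | (0,1)=-1→XO/OX/.X/../.O*; (2,0)=-1→X./OX/OX/../.O; (3,0)=-1→X./OX/.X/O./.O; (3,1)=-1→X./OX/.X/.O/.O; (4,0)=-1→X./OX/.X/../OO
ply 3, X at XO/OX/.X/../.O | (2,0)=+0→XO/OX/XX/../.O; (3,0)=+0→XO/OX/.X/X./.O; (3,1)=+1→XO/OX/.X/.X/.O*; (4,0)=+0→XO/OX/.X/../XO
ply 4: XO/OX/.X/.X/.O is terminal -1 (O); from X./OX/../../.O depth 6

PV length from [X./OX/../../.O]: 3 plies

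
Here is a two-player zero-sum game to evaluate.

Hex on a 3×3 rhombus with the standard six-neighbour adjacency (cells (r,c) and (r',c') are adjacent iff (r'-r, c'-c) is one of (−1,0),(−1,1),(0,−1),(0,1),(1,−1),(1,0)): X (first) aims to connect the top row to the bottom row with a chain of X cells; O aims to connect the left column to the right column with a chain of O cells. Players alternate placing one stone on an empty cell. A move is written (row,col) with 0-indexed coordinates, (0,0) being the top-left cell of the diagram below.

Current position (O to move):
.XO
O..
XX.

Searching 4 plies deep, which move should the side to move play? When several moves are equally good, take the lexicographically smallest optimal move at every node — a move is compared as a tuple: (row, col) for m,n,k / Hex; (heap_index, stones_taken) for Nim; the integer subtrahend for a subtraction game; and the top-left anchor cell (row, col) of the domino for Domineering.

ply 1, O at .XO/O../XX. | (0,0)=-1→OXO/O../XX.; (1,1)=+1→.XO/OO./XX.*; (1,2)=-1→.XO/O.O/XX.; (2,2)=-1→.XO/O../XXO
ply 2: .XO/OO./XX. is terminal -1 (X); from .XO/O../XX. depth 4

O's best at [.XO/O../XX.]: (1,1)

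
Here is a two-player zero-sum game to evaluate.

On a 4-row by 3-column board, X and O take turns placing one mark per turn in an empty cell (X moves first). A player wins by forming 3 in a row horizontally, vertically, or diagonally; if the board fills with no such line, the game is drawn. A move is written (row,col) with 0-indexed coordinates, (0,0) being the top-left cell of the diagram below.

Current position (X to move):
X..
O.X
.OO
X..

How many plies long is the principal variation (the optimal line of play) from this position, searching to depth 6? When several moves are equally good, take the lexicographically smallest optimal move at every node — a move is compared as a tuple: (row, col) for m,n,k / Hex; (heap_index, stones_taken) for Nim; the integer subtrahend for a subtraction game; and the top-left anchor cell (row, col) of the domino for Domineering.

PV length from [X../O.X/.OO/X..]: 4 plies

p1 X@[X../O.X/.OO/X..]: (0,1)[XX./O.X/.OO/X..]-1* (0,2)[X.X/O.X/.OO/X..]-1 (1,1)[X../OXX/.OO/X..]-1 (2,0)[X../O.X/XOO/X..]-1 (3,1)[X../O.X/.OO/XX.]-1 (3,2)[X../O.X/.OO/X.X]-1
p2 O@[XX./O.X/.OO/X..]: (0,2)[XXO/O.X/.OO/X..]+1* (1,1)[XX./OOX/.OO/X..]-1 (2,0)[XX./O.X/OOO/X..]+1 (3,1)[XX./O.X/.OO/XO.]-1 (3,2)[XX./O.X/.OO/X.O]+1
p3 X@[XXO/O.X/.OO/X..]: (1,1)[XXO/OXX/.OO/X..]-1* (2,0)[XXO/O.X/XOO/X..]-1 (3,1)[XXO/O.X/.OO/XX.]-1 (3,2)[XXO/O.X/.OO/X.X]-1
p4 O@[XXO/OXX/.OO/X..]: (2,0)[XXO/OXX/OOO/X..]+1* (3,1)[XXO/OXX/.OO/XO.]+1 (3,2)[XXO/OXX/.OO/X.O]+1
p5 X@[XXO/OXX/OOO/X..] terminal -1; root [X../O.X/.OO/X..] d6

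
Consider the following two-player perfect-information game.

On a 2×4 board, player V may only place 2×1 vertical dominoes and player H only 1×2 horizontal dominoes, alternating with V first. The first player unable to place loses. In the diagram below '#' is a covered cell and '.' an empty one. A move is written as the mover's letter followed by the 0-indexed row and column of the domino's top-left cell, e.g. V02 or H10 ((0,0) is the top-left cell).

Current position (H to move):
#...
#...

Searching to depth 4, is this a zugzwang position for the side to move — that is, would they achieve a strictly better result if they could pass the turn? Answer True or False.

ply 1, H at #.../#... | H01=+1→###./#...*; H02=+1→#.##/#...; H11=+1→#.../###.; H12=+1→#.../#.##
ply 2, V at ###./#... | V03=-1→####/#..#*
ply 3, H at ####/#..# | H11=+1→####/####*
ply 4: ####/#### is terminal -1 (V); from #.../#... depth 4
if H skipped the turn, V would face:
~ ply 1, V at #.../#... | V01=-1→##../##..; V02=+1→#.#./#.#.*; V03=-1→#..#/#..#
~ ply 2: #.#./#.#. is terminal -1 (H); from #.../#... depth 4
compare (H): move=+1 vs pass=-1

zugzwang(#.../#..., H) = False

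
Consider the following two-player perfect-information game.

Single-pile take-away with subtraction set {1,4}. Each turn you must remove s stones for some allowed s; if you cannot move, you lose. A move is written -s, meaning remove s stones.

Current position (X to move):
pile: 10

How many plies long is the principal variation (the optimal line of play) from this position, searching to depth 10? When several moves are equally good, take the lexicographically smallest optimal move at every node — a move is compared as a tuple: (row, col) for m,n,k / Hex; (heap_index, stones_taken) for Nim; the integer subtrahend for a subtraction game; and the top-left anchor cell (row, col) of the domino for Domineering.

PV length from [10]: 4 plies

[10] X move#1: -1:-1/9*, -4:-1/6
[9] O move#2: -1:-1/8, -4:+1/5*
[5] X move#3: -1:-1/4*, -4:-1/1
[4] O move#4: -1:-1/3, -4:+1/0*
[0] end (terminal -1, X#5); searched 10 to 10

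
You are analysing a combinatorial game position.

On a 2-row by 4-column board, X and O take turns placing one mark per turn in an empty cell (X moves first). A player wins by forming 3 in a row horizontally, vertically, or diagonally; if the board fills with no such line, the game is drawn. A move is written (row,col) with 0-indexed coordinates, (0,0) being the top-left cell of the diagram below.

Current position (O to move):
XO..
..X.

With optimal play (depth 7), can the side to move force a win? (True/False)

p1 O@[XO../..X.]: (0,2)[XOO./..X.]+0* (0,3)[XO.O/..X.]+0 (1,0)[XO../O.X.]+0 (1,1)[XO../.OX.]+0 (1,3)[XO../..XO]+0
p2 X@[XOO./..X.]: (0,3)[XOOX/..X.]+0* (1,0)[XOO./X.X.]-1 (1,1)[XOO./.XX.]-1 (1,3)[XOO./..XX]-1
p3 O@[XOOX/..X.]: (1,0)[XOOX/O.X.]+0* (1,1)[XOOX/.OX.]+0 (1,3)[XOOX/..XO]+0
p4 X@[XOOX/O.X.]: (1,1)[XOOX/OXX.]+0* (1,3)[XOOX/O.XX]+0
p5 O@[XOOX/OXX.]: (1,3)[XOOX/OXXO]+0*
p6 X@[XOOX/OXXO] terminal +0; root [XO../..X.] d7

O winning at [XO../..X.]: False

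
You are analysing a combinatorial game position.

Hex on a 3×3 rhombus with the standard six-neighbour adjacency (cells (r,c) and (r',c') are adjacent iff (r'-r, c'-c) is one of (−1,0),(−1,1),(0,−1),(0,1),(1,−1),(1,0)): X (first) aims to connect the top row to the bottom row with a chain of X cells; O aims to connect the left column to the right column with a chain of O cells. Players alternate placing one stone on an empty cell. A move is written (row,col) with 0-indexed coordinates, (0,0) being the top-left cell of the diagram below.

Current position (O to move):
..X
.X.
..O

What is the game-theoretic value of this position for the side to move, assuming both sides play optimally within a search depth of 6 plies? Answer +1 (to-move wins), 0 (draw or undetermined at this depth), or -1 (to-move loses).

value(..X/.X./..O, O) = -1

p1 O@[..X/.X./..O]: (0,0)[O.X/.X./..O]-1* (0,1)[.OX/.X./..O]-1 (1,0)[..X/OX./..O]-1 (1,2)[..X/.XO/..O]-1 (2,0)[..X/.X./O.O]-1 (2,1)[..X/.X./.OO]-1
p2 X@[O.X/.X./..O]: (0,1)[OXX/.X./..O]+1* (1,0)[O.X/XX./..O]+1 (1,2)[O.X/.XX/..O]+1 (2,0)[O.X/.X./X.O]+1 (2,1)[O.X/.X./.XO]+1
p3 O@[OXX/.X./..O]: (1,0)[OXX/OX./..O]-1* (1,2)[OXX/.XO/..O]-1 (2,0)[OXX/.X./O.O]-1 (2,1)[OXX/.X./.OO]-1
p4 X@[OXX/OX./..O]: (1,2)[OXX/OXX/..O]+1* (2,0)[OXX/OX./X.O]+1 (2,1)[OXX/OX./.XO]+1
p5 O@[OXX/OXX/..O]: (2,0)[OXX/OXX/O.O]-1* (2,1)[OXX/OXX/.OO]-1
p6 X@[OXX/OXX/O.O]: (2,1)[OXX/OXX/OXO]+1*
p7 O@[OXX/OXX/OXO] terminal -1; root [..X/.X./..O] d6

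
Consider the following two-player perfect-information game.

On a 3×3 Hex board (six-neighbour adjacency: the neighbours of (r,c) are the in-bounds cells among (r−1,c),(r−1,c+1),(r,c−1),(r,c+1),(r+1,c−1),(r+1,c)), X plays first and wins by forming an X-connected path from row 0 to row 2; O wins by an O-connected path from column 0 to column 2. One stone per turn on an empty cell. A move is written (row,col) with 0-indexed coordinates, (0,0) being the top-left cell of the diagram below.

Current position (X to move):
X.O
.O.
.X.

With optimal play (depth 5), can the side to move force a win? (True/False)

X winning at [X.O/.O./.X.]: False

[X.O/.O./.X.] X move#1: (0,1):-1/XXO/.O./.X.*, (1,0):-1/X.O/XO./.X., (1,2):-1/X.O/.OX/.X., (2,0):-1/X.O/.O./XX., (2,2):-1/X.O/.O./.XX
[XXO/.O./.X.] O move#2: (1,0):+1/XXO/OO./.X.*, (1,2):+1/XXO/.OO/.X., (2,0):+1/XXO/.O./OX., (2,2):+1/XXO/.O./.XO
[XXO/OO./.X.] end (terminal -1, X#3); searched X.O/.O./.X. to 5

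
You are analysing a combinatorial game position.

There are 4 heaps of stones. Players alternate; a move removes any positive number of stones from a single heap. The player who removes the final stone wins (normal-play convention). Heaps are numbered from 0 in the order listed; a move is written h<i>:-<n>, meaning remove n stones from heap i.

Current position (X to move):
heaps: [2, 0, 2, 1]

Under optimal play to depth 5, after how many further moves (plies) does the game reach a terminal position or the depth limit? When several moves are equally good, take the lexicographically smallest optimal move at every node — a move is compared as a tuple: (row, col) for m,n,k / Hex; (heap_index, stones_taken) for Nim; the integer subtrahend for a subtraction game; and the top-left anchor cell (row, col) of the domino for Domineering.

PV length from [(2,0,2,1)]: 5 plies

[(2,0,2,1)] X move#1: h0:-1:-1/(1,0,2,1), h0:-2:-1/(0,0,2,1), h2:-1:-1/(2,0,1,1), h2:-2:-1/(2,0,0,1), h3:-1:+1/(2,0,2,0)*
[(2,0,2,0)] O move#2: h0:-1:-1/(1,0,2,0)*, h0:-2:-1/(0,0,2,0), h2:-1:-1/(2,0,1,0), h2:-2:-1/(2,0,0,0)
[(1,0,2,0)] X move#3: h0:-1:-1/(0,0,2,0), h2:-1:+1/(1,0,1,0)*, h2:-2:-1/(1,0,0,0)
[(1,0,1,0)] O move#4: h0:-1:-1/(0,0,1,0)*, h2:-1:-1/(1,0,0,0)
[(0,0,1,0)] X move#5: h2:-1:+1/(0,0,0,0)*
[(0,0,0,0)] end (terminal -1, O#6); searched (2,0,2,1) to 5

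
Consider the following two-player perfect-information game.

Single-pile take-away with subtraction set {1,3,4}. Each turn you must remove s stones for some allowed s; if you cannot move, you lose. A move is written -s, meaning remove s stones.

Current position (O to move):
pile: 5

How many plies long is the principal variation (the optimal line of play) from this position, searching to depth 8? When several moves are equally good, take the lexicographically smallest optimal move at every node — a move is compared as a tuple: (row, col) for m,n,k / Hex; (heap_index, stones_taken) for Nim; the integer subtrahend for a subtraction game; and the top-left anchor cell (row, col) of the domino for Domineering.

PV length from [5]: 3 plies

ply 1, O at 5 | -1=-1→4; -3=+1→2*; -4=-1→1
ply 2, X at 2 | -1=-1→1*
ply 3, O at 1 | -1=+1→0*
ply 4: 0 is terminal -1 (X); from 5 depth 8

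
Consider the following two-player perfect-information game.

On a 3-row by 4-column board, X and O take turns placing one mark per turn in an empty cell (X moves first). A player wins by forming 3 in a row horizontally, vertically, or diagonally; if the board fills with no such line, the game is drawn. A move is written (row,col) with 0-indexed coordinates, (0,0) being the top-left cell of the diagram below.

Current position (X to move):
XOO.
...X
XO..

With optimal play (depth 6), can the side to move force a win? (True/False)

X winning at [XOO./...X/XO..]: True

[XOO./...X/XO..] X move#1: (0,3):-1/XOOX/...X/XO.., (1,0):+1/XOO./X..X/XO..*, (1,1):-1/XOO./.X.X/XO.., (1,2):-1/XOO./..XX/XO.., (2,2):-1/XOO./...X/XOX., (2,3):-1/XOO./...X/XO.X
[XOO./X..X/XO..] end (terminal -1, O#2); searched XOO./...X/XO.. to 6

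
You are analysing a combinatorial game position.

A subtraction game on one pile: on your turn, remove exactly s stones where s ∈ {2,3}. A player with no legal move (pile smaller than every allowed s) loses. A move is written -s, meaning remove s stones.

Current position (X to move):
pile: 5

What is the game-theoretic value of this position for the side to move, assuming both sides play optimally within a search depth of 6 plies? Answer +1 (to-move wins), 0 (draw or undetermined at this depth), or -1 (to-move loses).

[5] X move#1: -2:-1/3*, -3:-1/2
[3] O move#2: -2:+1/1*, -3:+1/0
[1] end (terminal -1, X#3); searched 5 to 6

value(5, X) = -1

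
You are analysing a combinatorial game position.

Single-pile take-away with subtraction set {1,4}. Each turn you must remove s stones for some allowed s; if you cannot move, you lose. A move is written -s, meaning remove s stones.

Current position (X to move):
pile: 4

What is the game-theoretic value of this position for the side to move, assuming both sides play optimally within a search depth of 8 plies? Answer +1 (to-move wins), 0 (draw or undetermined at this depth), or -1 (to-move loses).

[4] X move#1: -1:-1/3, -4:+1/0*
[0] end (terminal -1, O#2); searched 4 to 8

value(4, X) = +1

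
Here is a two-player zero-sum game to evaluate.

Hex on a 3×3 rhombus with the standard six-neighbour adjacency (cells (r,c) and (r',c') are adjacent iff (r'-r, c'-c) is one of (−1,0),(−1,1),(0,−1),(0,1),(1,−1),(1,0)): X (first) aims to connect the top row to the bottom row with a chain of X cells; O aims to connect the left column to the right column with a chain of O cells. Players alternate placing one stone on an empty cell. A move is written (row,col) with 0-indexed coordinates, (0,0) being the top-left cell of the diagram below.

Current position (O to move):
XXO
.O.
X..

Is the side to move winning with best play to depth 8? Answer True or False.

ply 1, O at XXO/.O./X.. | (1,0)=+1→XXO/OO./X..*; (1,2)=-1→XXO/.OO/X..; (2,1)=-1→XXO/.O./XO.; (2,2)=-1→XXO/.O./X.O
ply 2: XXO/OO./X.. is terminal -1 (X); from XXO/.O./X.. depth 8

O winning at [XXO/.O./X..]: True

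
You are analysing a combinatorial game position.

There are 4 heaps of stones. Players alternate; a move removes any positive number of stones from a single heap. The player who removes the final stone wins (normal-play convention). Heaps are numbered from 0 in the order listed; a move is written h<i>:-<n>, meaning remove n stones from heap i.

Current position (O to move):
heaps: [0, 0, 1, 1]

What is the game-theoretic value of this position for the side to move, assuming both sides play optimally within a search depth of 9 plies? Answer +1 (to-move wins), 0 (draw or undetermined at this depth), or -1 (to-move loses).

p1 O@[(0,0,1,1)]: h2:-1[(0,0,0,1)]-1* h3:-1[(0,0,1,0)]-1
p2 X@[(0,0,0,1)]: h3:-1[(0,0,0,0)]+1*
p3 O@[(0,0,0,0)] terminal -1; root [(0,0,1,1)] d9

value((0,0,1,1), O) = -1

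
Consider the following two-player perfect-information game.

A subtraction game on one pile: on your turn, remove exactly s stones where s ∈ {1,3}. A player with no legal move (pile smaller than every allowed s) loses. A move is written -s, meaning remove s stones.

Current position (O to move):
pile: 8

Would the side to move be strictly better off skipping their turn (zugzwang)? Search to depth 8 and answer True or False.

[8] O move#1: -1:-1/7*, -3:-1/5
[7] X move#2: -1:+1/6*, -3:+1/4
[6] O move#3: -1:-1/5*, -3:-1/3
[5] X move#4: -1:+1/4*, -3:+1/2
[4] O move#5: -1:-1/3*, -3:-1/1
[3] X move#6: -1:+1/2*, -3:+1/0
[2] O move#7: -1:-1/1*
[1] X move#8: -1:+1/0*
[0] end (terminal -1, O#9); searched 8 to 8
if O skipped the turn, X would face:
~ [8] X move#1: -1:-1/7*, -3:-1/5
~ [7] O move#2: -1:+1/6*, -3:+1/4
~ [6] X move#3: -1:-1/5*, -3:-1/3
~ [5] O move#4: -1:+1/4*, -3:+1/2
~ [4] X move#5: -1:-1/3*, -3:-1/1
~ [3] O move#6: -1:+1/2*, -3:+1/0
~ [2] X move#7: -1:-1/1*
~ [1] O move#8: -1:+1/0*
~ [0] end (terminal -1, X#9); searched 8 to 8
compare (O): move=-1 vs pass=+1

zugzwang(8, O) = True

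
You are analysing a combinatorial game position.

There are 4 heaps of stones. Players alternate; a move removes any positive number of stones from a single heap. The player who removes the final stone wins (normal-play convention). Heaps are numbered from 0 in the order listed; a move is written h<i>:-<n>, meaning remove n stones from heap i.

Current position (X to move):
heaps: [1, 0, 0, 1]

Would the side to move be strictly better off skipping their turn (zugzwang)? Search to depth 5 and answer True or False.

zugzwang((1,0,0,1), X) = True

p1 X@[(1,0,0,1)]: h0:-1[(0,0,0,1)]-1* h3:-1[(1,0,0,0)]-1
p2 O@[(0,0,0,1)]: h3:-1[(0,0,0,0)]+1*
p3 X@[(0,0,0,0)] terminal -1; root [(1,0,0,1)] d5
pass branch (O moves first from the same position):
  | p1 O@[(1,0,0,1)]: h0:-1[(0,0,0,1)]-1* h3:-1[(1,0,0,0)]-1
  | p2 X@[(0,0,0,1)]: h3:-1[(0,0,0,0)]+1*
  | p3 O@[(0,0,0,0)] terminal -1; root [(1,0,0,1)] d5
X moving scores -1; X passing scores +1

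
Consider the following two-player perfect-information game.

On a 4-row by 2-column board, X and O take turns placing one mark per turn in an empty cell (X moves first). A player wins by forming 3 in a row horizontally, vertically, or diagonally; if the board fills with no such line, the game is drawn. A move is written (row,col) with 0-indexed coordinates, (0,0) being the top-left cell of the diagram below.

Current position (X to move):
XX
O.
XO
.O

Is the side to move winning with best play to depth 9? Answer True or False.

X winning at [XX/O./XO/.O]: False

ply 1, X at XX/O./XO/.O | (1,1)=+0→XX/OX/XO/.O*; (3,0)=-1→XX/O./XO/XO
ply 2, O at XX/OX/XO/.O | (3,0)=+0→XX/OX/XO/OO*
ply 3: XX/OX/XO/OO is terminal +0 (X); from XX/O./XO/.O depth 9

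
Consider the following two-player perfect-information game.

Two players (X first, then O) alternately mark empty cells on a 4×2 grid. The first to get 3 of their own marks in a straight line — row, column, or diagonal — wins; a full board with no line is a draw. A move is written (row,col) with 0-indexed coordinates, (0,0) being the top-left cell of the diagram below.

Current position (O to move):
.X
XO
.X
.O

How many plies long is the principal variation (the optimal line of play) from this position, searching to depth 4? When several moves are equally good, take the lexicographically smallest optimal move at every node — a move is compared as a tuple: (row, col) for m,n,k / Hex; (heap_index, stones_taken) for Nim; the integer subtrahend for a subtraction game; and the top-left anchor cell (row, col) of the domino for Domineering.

ply 1, O at .X/XO/.X/.O | (0,0)=+0→OX/XO/.X/.O*; (2,0)=+0→.X/XO/OX/.O; (3,0)=+0→.X/XO/.X/OO
ply 2, X at OX/XO/.X/.O | (2,0)=+0→OX/XO/XX/.O*; (3,0)=+0→OX/XO/.X/XO
ply 3, O at OX/XO/XX/.O | (3,0)=+0→OX/XO/XX/OO*
ply 4: OX/XO/XX/OO is terminal +0 (X); from .X/XO/.X/.O depth 4

PV length from [.X/XO/.X/.O]: 3 plies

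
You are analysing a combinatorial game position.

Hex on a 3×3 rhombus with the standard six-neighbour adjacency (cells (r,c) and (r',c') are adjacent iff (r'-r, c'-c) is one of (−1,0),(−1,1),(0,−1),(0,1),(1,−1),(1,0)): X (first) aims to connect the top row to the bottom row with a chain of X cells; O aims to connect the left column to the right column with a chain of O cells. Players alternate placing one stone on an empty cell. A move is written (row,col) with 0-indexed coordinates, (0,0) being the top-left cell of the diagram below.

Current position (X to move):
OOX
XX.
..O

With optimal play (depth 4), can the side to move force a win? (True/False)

X winning at [OOX/XX./..O]: True

p1 X@[OOX/XX./..O]: (1,2)[OOX/XXX/..O]+1* (2,0)[OOX/XX./X.O]+1 (2,1)[OOX/XX./.XO]+1
p2 O@[OOX/XXX/..O]: (2,0)[OOX/XXX/O.O]-1* (2,1)[OOX/XXX/.OO]-1
p3 X@[OOX/XXX/O.O]: (2,1)[OOX/XXX/OXO]+1*
p4 O@[OOX/XXX/OXO] terminal -1; root [OOX/XX./..O] d4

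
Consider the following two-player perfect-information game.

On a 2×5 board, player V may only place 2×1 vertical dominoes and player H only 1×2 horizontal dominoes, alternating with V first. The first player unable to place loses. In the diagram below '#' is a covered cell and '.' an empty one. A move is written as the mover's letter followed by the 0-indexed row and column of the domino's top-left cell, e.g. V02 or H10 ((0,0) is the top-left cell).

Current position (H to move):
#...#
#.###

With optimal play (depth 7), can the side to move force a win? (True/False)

H winning at [#...#/#.###]: True

[#...#/#.###] H move#1: H01:+1/###.#/#.###*, H02:-1/#.###/#.###
[###.#/#.###] end (terminal -1, V#2); searched #...#/#.### to 7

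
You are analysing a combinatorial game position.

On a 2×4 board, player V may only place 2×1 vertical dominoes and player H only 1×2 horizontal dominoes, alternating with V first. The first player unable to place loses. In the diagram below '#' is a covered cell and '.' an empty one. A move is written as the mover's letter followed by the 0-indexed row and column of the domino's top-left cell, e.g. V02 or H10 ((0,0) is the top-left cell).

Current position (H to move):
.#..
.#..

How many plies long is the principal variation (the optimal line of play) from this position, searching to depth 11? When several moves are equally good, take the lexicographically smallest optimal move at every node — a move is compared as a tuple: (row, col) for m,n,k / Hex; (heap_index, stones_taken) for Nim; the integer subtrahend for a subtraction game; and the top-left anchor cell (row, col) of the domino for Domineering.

ply 1, H at .#../.#.. | H02=+1→.###/.#..*; H12=+1→.#../.###
ply 2, V at .###/.#.. | V00=-1→####/##..*
ply 3, H at ####/##.. | H12=+1→####/####*
ply 4: ####/#### is terminal -1 (V); from .#../.#.. depth 11

PV length from [.#../.#..]: 3 plies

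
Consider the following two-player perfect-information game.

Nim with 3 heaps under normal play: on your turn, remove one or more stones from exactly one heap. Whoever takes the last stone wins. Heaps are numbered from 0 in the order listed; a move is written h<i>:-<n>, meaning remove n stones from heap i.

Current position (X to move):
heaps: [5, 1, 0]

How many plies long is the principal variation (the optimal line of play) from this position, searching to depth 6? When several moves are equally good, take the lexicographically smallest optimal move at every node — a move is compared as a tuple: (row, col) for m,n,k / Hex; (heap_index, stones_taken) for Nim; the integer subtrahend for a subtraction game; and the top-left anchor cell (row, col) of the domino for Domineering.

PV length from [(5,1,0)]: 3 plies

p1 X@[(5,1,0)]: h0:-1[(4,1,0)]-1 h0:-2[(3,1,0)]-1 h0:-3[(2,1,0)]-1 h0:-4[(1,1,0)]+1* h0:-5[(0,1,0)]-1 h1:-1[(5,0,0)]-1
p2 O@[(1,1,0)]: h0:-1[(0,1,0)]-1* h1:-1[(1,0,0)]-1
p3 X@[(0,1,0)]: h1:-1[(0,0,0)]+1*
p4 O@[(0,0,0)] terminal -1; root [(5,1,0)] d6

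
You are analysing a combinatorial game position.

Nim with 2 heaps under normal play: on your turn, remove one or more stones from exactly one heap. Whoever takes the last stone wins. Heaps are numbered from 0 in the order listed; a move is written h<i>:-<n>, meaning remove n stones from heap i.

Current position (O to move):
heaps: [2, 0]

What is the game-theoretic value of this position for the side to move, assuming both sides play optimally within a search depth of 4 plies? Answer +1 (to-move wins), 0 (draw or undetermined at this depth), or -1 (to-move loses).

value((2,0), O) = +1

[(2,0)] O move#1: h0:-1:-1/(1,0), h0:-2:+1/(0,0)*
[(0,0)] end (terminal -1, X#2); searched (2,0) to 4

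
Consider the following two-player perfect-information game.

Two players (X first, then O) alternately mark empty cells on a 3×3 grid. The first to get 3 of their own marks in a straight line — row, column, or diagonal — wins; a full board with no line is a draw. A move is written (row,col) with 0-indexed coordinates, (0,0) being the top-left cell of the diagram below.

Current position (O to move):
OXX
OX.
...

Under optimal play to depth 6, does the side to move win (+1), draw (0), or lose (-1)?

value(OXX/OX./..., O) = +1

p1 O@[OXX/OX./...]: (1,2)[OXX/OXO/...]-1 (2,0)[OXX/OX./O..]+1* (2,1)[OXX/OX./.O.]-1 (2,2)[OXX/OX./..O]-1
p2 X@[OXX/OX./O..] terminal -1; root [OXX/OX./...] d6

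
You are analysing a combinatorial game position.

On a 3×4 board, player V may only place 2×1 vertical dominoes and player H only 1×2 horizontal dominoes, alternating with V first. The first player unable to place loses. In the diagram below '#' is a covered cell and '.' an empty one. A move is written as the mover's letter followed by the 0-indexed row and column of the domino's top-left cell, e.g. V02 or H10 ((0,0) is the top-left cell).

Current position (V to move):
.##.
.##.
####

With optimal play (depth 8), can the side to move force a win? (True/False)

V winning at [.##./.##./####]: True

ply 1, V at .##./.##./#### | V00=+1→###./###./####*; V03=+1→.###/.###/####
ply 2: ###./###./#### is terminal -1 (H); from .##./.##./#### depth 8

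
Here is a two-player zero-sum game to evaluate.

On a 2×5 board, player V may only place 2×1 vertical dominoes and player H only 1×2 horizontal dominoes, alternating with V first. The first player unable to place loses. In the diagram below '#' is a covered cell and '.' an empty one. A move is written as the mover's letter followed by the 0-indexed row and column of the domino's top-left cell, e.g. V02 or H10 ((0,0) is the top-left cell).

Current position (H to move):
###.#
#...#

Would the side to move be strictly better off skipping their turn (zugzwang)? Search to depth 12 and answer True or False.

[###.#/#...#] H move#1: H11:-1/###.#/###.#, H12:+1/###.#/#.###*
[###.#/#.###] end (terminal -1, V#2); searched ###.#/#...# to 12
if H skipped the turn, V would face:
~ [###.#/#...#] V move#1: V03:-1/#####/#..##*
~ [#####/#..##] H move#2: H11:+1/#####/#####*
~ [#####/#####] end (terminal -1, V#3); searched ###.#/#...# to 12
compare (H): move=+1 vs pass=+1

zugzwang(###.#/#...#, H) = False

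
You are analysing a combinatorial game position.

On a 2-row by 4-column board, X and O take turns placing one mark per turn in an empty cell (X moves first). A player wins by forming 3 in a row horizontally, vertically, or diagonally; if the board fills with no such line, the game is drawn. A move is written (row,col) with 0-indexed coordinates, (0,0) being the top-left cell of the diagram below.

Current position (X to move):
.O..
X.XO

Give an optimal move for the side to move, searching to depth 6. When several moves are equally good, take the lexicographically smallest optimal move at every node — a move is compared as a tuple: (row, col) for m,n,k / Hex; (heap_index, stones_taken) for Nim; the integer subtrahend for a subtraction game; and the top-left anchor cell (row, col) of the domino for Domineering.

ply 1, X at .O../X.XO | (0,0)=+0→XO../X.XO; (0,2)=+0→.OX./X.XO; (0,3)=+0→.O.X/X.XO; (1,1)=+1→.O../XXXO*
ply 2: .O../XXXO is terminal -1 (O); from .O../X.XO depth 6

X's best at [.O../X.XO]: (1,1)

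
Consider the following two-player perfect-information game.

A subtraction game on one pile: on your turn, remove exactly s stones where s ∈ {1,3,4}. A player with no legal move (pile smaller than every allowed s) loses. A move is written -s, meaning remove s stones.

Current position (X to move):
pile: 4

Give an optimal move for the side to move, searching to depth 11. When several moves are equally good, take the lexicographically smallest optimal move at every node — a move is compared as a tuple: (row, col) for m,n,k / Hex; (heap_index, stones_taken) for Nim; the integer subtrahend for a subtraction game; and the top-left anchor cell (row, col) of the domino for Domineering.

[4] X move#1: -1:-1/3, -3:-1/1, -4:+1/0*
[0] end (terminal -1, O#2); searched 4 to 11

X's best at [4]: -4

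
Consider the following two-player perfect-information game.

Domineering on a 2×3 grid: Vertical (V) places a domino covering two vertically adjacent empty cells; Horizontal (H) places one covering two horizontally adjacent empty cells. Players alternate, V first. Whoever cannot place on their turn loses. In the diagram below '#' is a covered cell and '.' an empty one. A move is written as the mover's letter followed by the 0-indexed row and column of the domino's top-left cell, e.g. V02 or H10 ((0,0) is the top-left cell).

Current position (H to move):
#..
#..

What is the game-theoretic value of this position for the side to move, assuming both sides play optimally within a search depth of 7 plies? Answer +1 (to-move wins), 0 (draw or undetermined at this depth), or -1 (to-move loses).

value(#../#.., H) = +1

ply 1, H at #../#.. | H01=+1→###/#..*; H11=+1→#../###
ply 2: ###/#.. is terminal -1 (V); from #../#.. depth 7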